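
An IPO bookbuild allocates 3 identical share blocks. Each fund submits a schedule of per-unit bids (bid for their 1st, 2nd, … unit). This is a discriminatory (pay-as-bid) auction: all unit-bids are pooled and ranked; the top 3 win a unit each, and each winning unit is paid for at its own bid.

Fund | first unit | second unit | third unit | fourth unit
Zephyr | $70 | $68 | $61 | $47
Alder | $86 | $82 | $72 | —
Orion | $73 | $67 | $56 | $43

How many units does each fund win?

Alder 2, Orion 1

All unit-bids, highest first — top 3: 86 (Alder-1), 82 (Alder-2), 73 (Orion-1)
Next rejected bid: $72 (not a price — pay-as-bid).
Allocation: Alder 2, Orion 1.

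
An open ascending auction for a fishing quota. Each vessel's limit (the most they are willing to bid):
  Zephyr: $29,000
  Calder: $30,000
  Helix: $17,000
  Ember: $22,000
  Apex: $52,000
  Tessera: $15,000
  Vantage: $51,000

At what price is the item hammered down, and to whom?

Limits in order: 52,000 (Apex) > 51,000 (Vantage) > 30,000 (Calder) > 29,000 (Zephyr) > 22,000 (Ember) > 17,000 (Helix) > …
Once the price passes $51,000, only Apex is left; the hammer falls at Vantage's limit of $51,000.

Apex wins at $51,000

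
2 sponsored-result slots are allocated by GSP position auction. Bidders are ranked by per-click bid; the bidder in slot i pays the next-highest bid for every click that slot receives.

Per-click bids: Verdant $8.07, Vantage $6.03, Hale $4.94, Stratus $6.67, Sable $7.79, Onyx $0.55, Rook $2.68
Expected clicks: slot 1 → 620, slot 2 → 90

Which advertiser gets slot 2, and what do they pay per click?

Sable; $6.67 per click

Ranked by bid: $8.07 (Verdant) > $7.79 (Sable) > $6.67 (Stratus) > …
Slot 2 goes to the second-ranked bidder, Sable, who pays the next bid down: $6.67/click.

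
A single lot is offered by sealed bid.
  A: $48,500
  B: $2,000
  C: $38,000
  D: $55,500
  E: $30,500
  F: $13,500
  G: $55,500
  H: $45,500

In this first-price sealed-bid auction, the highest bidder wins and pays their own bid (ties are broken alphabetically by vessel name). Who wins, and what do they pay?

Bids ranked: 55,500 (D) > 55,500 (G) > 48,500 (A) > 45,500 (H) > 38,000 (C) > 30,500 (E) > …
D and G tie at $55,500; tie-break gives it to D.
D has the highest bid and pays exactly that: $55,500.

D pays $55,500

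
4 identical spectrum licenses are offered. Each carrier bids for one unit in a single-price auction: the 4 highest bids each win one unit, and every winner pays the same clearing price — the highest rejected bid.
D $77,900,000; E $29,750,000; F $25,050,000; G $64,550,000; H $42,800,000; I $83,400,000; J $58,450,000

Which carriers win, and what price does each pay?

Ordering the bids: 83,400,000 (I), 77,900,000 (D), 64,550,000 (G), 58,450,000 (J), 42,800,000 (H), 29,750,000 (E), …
Top 4: I, D, G, J.
Highest unsuccessful bid: $42,800,000 → clearing price.

I, D, G, J; each pays $42,800,000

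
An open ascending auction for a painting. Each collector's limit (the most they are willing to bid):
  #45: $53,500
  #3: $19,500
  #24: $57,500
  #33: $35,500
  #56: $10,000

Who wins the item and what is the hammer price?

Rule: the price rises until one bidder remains; the winner pays the price at which the last rival dropped out.
Limits ranked: 57,500 (#24) > 53,500 (#45) > 35,500 (#33) > 19,500 (#3) > 10,000 (#56)
Once the price passes $53,500, only #24 is left; the hammer falls at #45's limit of $53,500.

#24 wins at $53,500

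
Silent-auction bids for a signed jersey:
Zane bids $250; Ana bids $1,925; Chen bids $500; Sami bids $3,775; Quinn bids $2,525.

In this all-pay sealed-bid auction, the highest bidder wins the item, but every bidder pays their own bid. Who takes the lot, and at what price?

Rule: the highest bidder wins the item, but every bidder pays their own bid.
Sorting bids: 3,775 (Sami) > 2,525 (Quinn) > 1,925 (Ana) > 500 (Chen) > 250 (Zane)
Sami wins with the top bid; all bids are sunk regardless.

Sami pays $3,775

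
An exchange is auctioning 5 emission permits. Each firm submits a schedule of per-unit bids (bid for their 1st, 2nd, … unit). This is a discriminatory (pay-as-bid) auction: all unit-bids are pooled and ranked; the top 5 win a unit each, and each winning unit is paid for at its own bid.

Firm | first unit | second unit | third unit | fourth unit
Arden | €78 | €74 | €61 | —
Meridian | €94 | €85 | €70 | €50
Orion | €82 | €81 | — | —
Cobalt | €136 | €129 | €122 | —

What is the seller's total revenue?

Total revenue: €566

Pooled unit-bids ranked (top 5): 136 (Cobalt-1), 129 (Cobalt-2), 122 (Cobalt-3), 94 (Meridian-1), 85 (Meridian-2)
Next rejected bid: €82 (not a price — pay-as-bid).
Each winning unit pays its own bid.
Revenue = 136 + 129 + 122 + 94 + 85 = €566.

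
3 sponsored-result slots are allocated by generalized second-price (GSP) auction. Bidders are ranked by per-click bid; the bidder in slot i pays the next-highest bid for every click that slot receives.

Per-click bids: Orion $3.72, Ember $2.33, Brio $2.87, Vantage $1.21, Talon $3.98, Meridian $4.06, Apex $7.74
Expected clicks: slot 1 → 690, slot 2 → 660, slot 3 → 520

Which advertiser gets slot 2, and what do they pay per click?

Per-click bids in order: $7.74 (Apex) > $4.06 (Meridian) > $3.98 (Talon) > $3.72 (Orion) > …
Slot 2 goes to the second-ranked bidder, Meridian, who pays the next bid down: $3.98/click.

Meridian; $3.98 per click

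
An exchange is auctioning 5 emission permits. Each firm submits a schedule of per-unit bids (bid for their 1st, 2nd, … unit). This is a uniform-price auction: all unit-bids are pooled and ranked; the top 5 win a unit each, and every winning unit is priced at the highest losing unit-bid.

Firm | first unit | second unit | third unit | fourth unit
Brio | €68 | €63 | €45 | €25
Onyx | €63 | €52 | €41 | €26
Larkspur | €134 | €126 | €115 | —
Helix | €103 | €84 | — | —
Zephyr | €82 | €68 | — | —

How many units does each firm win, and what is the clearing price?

Helix 2, Larkspur 3; clearing price €82

Merging the schedules and taking the best 5: 134 (Larkspur-1), 126 (Larkspur-2), 115 (Larkspur-3), 103 (Helix-1), 84 (Helix-2)
The (k+1)-th unit-bid is €82.
Allocation: Helix 2, Larkspur 3.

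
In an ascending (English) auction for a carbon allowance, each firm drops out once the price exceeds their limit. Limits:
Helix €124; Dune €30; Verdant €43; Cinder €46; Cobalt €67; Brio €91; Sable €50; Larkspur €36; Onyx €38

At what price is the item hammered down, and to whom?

Limits ranked: 124 (Helix) > 91 (Brio) > 67 (Cobalt) > 50 (Sable) > 46 (Cinder) > 43 (Verdant) > …
Once the price passes €91, only Helix is left; the hammer falls at Brio's limit of €91.

Helix wins at €91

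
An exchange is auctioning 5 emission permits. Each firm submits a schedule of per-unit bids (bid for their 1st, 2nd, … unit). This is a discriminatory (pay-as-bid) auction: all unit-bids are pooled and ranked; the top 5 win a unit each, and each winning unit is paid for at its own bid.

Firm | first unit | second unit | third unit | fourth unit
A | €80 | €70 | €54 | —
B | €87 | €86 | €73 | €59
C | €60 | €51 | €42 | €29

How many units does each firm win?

A 2, B 3

All unit-bids, highest first — top 5: 87 (B-1), 86 (B-2), 80 (A-1), 73 (B-3), 70 (A-2)
Next rejected bid: €60 (not a price — pay-as-bid).
Allocation: A 2, B 3.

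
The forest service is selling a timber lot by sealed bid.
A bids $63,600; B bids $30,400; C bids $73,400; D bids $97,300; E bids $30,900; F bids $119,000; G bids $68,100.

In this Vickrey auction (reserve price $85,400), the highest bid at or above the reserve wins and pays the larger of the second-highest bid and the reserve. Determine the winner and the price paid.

F pays $97,300

Sorting bids: 119,000 (F) > 97,300 (D) > 73,400 (C) > 68,100 (G) > 63,600 (A) > 30,900 (E) > …
Highest eligible bid: F at $119,000.
max(second-highest $97,300, reserve $85,400) = $97,300; the reserve does not bind.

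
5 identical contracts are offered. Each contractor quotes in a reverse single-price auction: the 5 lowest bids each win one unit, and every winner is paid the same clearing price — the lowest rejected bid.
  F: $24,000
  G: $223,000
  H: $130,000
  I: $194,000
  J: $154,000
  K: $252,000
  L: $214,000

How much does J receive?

J is paid $223,000

Bids ranked low→high: 24,000 (F), 130,000 (H), 154,000 (J), 194,000 (I), 214,000 (L), 223,000 (G), 252,000 (K)
Winners (5 units): F, H, J, I, L.
Clearing price = lowest rejected bid = $223,000.
J wins → is paid $223,000.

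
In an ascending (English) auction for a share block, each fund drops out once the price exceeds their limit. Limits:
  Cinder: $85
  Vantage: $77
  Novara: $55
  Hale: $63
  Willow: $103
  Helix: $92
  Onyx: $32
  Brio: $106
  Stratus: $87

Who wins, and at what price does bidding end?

Sorting limits: 106 (Brio) > 103 (Willow) > 92 (Helix) > 87 (Stratus) > 85 (Cinder) > 77 (Vantage) > …
Bidding ends when Willow exits at $103; Brio takes it.

Brio wins at $103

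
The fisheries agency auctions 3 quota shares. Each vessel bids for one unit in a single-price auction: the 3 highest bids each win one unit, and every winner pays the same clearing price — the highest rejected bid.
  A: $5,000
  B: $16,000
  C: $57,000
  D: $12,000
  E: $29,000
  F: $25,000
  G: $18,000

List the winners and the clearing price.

Bids ranked high→low: 57,000 (C), 29,000 (E), 25,000 (F), 18,000 (G), 16,000 (B), …
Winners (3 units): C, E, F.
First losing bid is G's $18,000, which sets the uniform price.

C, E, F; each pays $18,000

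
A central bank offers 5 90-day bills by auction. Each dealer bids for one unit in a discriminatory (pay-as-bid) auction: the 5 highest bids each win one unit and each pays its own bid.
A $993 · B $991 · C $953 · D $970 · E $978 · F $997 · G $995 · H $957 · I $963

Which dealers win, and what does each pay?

Sorting: 997 (F), 995 (G), 993 (A), 991 (B), 978 (E), 970 (D), 963 (I), …
Top 5: F, G, A, B, E.
Each winner pays its own bid: F $997, G $995, A $993, B $991, E $978.

F $997, G $995, A $993, B $991, E $978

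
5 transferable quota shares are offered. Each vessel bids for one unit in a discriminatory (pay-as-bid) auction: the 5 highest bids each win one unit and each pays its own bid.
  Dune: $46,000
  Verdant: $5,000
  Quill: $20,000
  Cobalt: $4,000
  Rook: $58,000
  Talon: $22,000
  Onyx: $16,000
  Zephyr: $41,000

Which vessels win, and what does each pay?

Rook $58,000, Dune $46,000, Zephyr $41,000, Talon $22,000, Quill $20,000

Sorting: 58,000 (Rook), 46,000 (Dune), 41,000 (Zephyr), 22,000 (Talon), 20,000 (Quill), 16,000 (Onyx), 5,000 (Verdant), …
Winners (5 units): Rook, Dune, Zephyr, Talon, Quill.
Each winner pays its own bid: Rook $58,000, Dune $46,000, Zephyr $41,000, Talon $22,000, Quill $20,000.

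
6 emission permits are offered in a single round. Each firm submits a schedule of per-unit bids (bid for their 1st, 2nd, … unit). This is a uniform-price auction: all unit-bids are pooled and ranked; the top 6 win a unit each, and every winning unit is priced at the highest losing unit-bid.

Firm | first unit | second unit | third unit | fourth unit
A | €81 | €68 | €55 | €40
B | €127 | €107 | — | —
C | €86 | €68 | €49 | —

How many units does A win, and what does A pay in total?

A: 2 units, pays €110

All unit-bids, highest first — top 6: 127 (B-1), 107 (B-2), 86 (C-1), 81 (A-1), 68 (A-2), 68 (C-2)
The (k+1)-th unit-bid is €55.
A wins 2 unit(s) at €55 each.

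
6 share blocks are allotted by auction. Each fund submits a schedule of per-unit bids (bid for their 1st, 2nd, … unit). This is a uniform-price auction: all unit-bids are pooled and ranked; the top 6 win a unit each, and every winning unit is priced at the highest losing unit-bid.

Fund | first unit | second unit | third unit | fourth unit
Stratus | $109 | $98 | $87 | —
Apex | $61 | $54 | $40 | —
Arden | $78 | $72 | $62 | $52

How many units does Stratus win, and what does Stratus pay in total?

Stratus: 3 units, pays $183

All unit-bids, highest first — top 6: 109 (Stratus-1), 98 (Stratus-2), 87 (Stratus-3), 78 (Arden-1), 72 (Arden-2), 62 (Arden-3)
First bid not allocated: $61.
Stratus wins 3 unit(s) at $61 each.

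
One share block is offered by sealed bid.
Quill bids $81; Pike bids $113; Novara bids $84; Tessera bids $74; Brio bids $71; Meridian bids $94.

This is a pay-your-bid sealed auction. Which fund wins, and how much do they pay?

Sorting bids: 113 (Pike) > 94 (Meridian) > 84 (Novara) > 81 (Quill) > 74 (Tessera) > 71 (Brio)
Pike is highest → pays own bid, $113.

Pike pays $113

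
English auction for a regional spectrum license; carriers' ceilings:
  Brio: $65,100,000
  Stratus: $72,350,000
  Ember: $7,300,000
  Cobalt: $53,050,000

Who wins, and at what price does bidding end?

Stratus wins at $65,100,000

Ascending (English) auction: the price rises until one bidder remains; the winner pays the price at which the last rival dropped out.
Sorting limits: 72,350,000 (Stratus) > 65,100,000 (Brio) > 53,050,000 (Cobalt) > 7,300,000 (Ember)
Brio is the last rival to drop out, at $65,100,000; Stratus remains and wins at that price.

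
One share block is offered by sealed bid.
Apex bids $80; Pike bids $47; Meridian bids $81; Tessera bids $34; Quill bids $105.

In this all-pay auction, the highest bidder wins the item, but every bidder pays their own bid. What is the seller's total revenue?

Total revenue: $347

Sorting bids: 105 (Quill) > 81 (Meridian) > 80 (Apex) > 47 (Pike) > 34 (Tessera)
Every bidder forfeits their bid regardless of winning.
Revenue = 80 + 47 + 81 + 34 + 105 = $347.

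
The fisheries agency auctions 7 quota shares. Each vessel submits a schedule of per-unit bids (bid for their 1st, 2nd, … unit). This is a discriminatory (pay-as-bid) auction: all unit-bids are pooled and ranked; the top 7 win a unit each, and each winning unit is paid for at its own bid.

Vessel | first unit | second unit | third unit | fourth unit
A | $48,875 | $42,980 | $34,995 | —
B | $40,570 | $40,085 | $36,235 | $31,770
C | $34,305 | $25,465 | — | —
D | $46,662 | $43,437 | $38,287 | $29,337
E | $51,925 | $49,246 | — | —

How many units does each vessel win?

A 2, B 1, D 2, E 2

Merging the schedules and taking the best 7: 51,925 (E-1), 49,246 (E-2), 48,875 (A-1), 46,662 (D-1), 43,437 (D-2), 42,980 (A-2), 40,570 (B-1)
Next rejected bid: $40,085 (not a price — pay-as-bid).
Allocation: A 2, B 1, D 2, E 2.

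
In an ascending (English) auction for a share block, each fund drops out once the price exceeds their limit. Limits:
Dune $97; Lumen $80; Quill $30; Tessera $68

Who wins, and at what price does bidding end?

Sorting limits: 97 (Dune) > 80 (Lumen) > 68 (Tessera) > 30 (Quill)
Lumen is the last rival to drop out, at $80; Dune remains and wins at that price.

Dune wins at $80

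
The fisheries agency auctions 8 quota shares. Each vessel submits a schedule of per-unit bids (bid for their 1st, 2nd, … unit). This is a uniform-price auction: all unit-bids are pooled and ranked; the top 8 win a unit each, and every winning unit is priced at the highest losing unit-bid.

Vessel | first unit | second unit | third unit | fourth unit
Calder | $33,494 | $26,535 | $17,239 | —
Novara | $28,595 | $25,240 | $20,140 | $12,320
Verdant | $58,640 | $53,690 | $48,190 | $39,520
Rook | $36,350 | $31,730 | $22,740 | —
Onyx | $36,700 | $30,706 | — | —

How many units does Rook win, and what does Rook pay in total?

Rook: 2 units, pays $61,412

Merging the schedules and taking the best 8: 58,640 (Verdant-1), 53,690 (Verdant-2), 48,190 (Verdant-3), 39,520 (Verdant-4), 36,700 (Onyx-1), 36,350 (Rook-1), 33,494 (Calder-1), 31,730 (Rook-2)
First bid not allocated: $30,706.
Rook wins 2 unit(s) at $30,706 each.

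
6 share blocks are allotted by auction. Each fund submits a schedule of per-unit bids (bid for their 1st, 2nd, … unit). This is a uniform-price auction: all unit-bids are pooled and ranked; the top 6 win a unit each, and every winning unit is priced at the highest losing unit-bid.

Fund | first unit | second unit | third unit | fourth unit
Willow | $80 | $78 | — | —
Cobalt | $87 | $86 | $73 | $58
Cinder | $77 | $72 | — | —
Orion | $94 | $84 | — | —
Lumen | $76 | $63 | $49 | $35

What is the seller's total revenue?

Pooled unit-bids ranked (top 6): 94 (Orion-1), 87 (Cobalt-1), 86 (Cobalt-2), 84 (Orion-2), 80 (Willow-1), 78 (Willow-2)
The (k+1)-th unit-bid is $77.
Allocation: Cobalt 2, Orion 2, Willow 2. Every unit priced at $77.
Revenue = 6 × 77 = $462.

Total revenue: $462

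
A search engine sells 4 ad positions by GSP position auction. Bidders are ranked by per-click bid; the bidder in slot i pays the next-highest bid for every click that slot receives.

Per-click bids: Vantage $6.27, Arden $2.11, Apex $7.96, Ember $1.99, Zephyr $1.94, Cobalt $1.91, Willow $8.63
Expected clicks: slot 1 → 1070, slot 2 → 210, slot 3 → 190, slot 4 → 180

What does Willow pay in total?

Per-click bids in order: $8.63 (Willow) > $7.96 (Apex) > $6.27 (Vantage) > $2.11 (Arden) > $1.99 (Ember) > …
Willow holds slot 1 → pays next bid $7.96 × 1070 clicks = $8517.20.

Willow pays $8517.20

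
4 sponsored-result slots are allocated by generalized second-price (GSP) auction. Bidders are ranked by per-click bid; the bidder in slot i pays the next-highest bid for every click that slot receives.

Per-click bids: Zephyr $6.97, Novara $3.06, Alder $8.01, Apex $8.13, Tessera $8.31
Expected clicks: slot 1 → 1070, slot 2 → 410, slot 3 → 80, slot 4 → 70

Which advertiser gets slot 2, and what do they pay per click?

Ranked by bid: $8.31 (Tessera) > $8.13 (Apex) > $8.01 (Alder) > $6.97 (Zephyr) > $3.06 (Novara)
Slot 2 goes to the second-ranked bidder, Apex, who pays the next bid down: $8.01/click.

Apex; $8.01 per click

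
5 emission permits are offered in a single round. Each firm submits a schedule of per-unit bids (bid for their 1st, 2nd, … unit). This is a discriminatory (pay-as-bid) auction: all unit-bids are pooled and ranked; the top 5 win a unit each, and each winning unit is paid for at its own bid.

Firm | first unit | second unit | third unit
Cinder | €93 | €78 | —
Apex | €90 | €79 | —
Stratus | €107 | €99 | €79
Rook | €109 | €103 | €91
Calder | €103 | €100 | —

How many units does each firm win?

Calder 2, Rook 2, Stratus 1

Pooled unit-bids ranked (top 5): 109 (Rook-1), 107 (Stratus-1), 103 (Rook-2), 103 (Calder-1), 100 (Calder-2)
Next rejected bid: €99 (not a price — pay-as-bid).
Allocation: Calder 2, Rook 2, Stratus 1.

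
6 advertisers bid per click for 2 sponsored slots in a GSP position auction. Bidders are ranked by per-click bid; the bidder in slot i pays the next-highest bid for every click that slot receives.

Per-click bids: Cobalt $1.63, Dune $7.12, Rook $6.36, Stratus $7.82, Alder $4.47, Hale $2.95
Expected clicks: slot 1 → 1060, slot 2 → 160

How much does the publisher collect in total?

Sorting advertisers: $7.82 (Stratus) > $7.12 (Dune) > $6.36 (Rook) > …
Slot 1: Stratus pays $7.12 × 1060 = $7547.20
Slot 2: Dune pays $6.36 × 160 = $1017.60
Total = $8564.80

Total revenue: $8564.80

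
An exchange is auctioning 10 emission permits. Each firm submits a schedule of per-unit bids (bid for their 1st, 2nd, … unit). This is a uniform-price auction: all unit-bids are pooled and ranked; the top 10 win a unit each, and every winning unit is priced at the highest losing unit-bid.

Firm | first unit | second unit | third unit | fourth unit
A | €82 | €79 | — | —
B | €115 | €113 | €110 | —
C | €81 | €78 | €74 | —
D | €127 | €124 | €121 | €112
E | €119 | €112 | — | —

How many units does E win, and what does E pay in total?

E: 2 units, pays €162

Merging the schedules and taking the best 10: 127 (D-1), 124 (D-2), 121 (D-3), 119 (E-1), 115 (B-1), 113 (B-2), 112 (D-4), 112 (E-2), 110 (B-3), 82 (A-1)
The (k+1)-th unit-bid is €81.
E wins 2 unit(s) at €81 each.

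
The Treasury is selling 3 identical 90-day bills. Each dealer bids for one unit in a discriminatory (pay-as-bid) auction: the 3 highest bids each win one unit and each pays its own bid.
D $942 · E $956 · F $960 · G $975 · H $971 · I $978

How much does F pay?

F pays $0

Bids ranked high→low: 978 (I), 975 (G), 971 (H), 960 (F), 956 (E), …
The 3 highest are I, G, H.
F does not win → $0.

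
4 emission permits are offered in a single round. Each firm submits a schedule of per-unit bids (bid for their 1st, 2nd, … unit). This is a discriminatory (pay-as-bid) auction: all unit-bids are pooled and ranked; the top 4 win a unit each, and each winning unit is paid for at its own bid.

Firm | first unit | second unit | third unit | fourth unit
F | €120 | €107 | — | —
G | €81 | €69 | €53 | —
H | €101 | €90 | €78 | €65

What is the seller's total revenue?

All unit-bids, highest first — top 4: 120 (F-1), 107 (F-2), 101 (H-1), 90 (H-2)
Next rejected bid: €81 (not a price — pay-as-bid).
Each winning unit pays its own bid.
Revenue = 120 + 107 + 101 + 90 = €418.

Total revenue: €418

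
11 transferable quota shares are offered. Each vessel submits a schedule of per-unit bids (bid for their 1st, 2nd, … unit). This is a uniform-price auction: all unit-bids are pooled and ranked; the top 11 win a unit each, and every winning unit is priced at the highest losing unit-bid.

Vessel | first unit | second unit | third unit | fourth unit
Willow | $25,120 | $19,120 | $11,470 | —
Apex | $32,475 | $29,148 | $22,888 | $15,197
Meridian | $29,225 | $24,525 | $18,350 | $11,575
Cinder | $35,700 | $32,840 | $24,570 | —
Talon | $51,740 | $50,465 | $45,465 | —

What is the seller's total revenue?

Total revenue: $251,768

Merging the schedules and taking the best 11: 51,740 (Talon-1), 50,465 (Talon-2), 45,465 (Talon-3), 35,700 (Cinder-1), 32,840 (Cinder-2), 32,475 (Apex-1), 29,225 (Meridian-1), 29,148 (Apex-2), 25,120 (Willow-1), 24,570 (Cinder-3), 24,525 (Meridian-2)
Highest rejected unit-bid = $22,888.
Allocation: Apex 2, Cinder 3, Meridian 2, Talon 3, Willow 1. Every unit priced at $22,888.
Revenue = 11 × 22,888 = $251,768.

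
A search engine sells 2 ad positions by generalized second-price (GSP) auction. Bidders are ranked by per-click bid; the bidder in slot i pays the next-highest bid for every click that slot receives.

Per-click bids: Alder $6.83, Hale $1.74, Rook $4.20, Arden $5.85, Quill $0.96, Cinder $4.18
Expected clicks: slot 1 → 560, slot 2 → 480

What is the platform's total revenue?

Total revenue: $5292.00

Ranked by bid: $6.83 (Alder) > $5.85 (Arden) > $4.20 (Rook) > …
Slot 1: Alder pays $5.85 × 560 = $3276.00
Slot 2: Arden pays $4.20 × 480 = $2016.00
Total = $5292.00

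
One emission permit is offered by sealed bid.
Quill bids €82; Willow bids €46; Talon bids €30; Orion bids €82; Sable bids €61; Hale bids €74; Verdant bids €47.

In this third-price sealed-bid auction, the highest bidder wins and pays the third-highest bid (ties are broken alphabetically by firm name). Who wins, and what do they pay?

Bids ranked: 82 (Orion) > 82 (Quill) > 74 (Hale) > 61 (Sable) > 47 (Verdant) > 46 (Willow) > …
Tie at €82 → Orion wins by tie-break.
Orion is highest; pays the third-highest bid, €74.

Orion pays €74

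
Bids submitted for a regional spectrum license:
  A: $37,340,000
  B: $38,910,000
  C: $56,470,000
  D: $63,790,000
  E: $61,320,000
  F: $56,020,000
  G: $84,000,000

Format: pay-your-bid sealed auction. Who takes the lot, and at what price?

Bids in order: 84,000,000 (G) > 63,790,000 (D) > 61,320,000 (E) > 56,470,000 (C) > 56,020,000 (F) > 38,910,000 (B) > …
G is highest → pays own bid, $84,000,000.

G pays $84,000,000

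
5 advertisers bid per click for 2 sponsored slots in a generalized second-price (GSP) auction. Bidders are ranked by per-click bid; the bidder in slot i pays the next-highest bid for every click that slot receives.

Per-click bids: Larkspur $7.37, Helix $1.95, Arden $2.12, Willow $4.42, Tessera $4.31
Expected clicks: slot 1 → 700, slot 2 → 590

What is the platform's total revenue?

Total revenue: $5636.90

Per-click bids in order: $7.37 (Larkspur) > $4.42 (Willow) > $4.31 (Tessera) > …
Slot 1: Larkspur pays $4.42 × 700 = $3094.00
Slot 2: Willow pays $4.31 × 590 = $2542.90
Total = $5636.90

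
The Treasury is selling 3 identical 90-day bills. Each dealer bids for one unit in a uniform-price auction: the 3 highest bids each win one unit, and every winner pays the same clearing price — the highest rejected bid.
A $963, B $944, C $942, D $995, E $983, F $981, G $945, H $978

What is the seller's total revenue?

Bids ranked high→low: 995 (D), 983 (E), 981 (F), 978 (H), 963 (A), …
Top 3: D, E, F.
First losing bid is H's $978, which sets the uniform price.
Total revenue = 3 × $978 = $2,934.

Total revenue: $2,934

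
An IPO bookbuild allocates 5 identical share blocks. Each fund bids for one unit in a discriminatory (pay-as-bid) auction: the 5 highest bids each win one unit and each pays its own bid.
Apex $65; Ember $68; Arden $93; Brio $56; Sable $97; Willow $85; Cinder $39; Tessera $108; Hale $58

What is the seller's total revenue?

Total revenue: $451

Ordering the bids: 108 (Tessera), 97 (Sable), 93 (Arden), 85 (Willow), 68 (Ember), 65 (Apex), 58 (Hale), …
Top 5: Tessera, Sable, Arden, Willow, Ember.
Total revenue = 108 + 97 + 93 + 85 + 68 = $451.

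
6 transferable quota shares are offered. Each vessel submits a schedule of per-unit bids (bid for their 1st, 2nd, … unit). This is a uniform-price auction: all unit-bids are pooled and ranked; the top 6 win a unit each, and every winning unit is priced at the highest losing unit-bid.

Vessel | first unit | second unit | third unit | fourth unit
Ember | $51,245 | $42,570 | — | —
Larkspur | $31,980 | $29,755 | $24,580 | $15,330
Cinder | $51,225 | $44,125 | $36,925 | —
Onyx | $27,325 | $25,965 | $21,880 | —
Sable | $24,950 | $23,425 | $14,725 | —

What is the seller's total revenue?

Pooled unit-bids ranked (top 6): 51,245 (Ember-1), 51,225 (Cinder-1), 44,125 (Cinder-2), 42,570 (Ember-2), 36,925 (Cinder-3), 31,980 (Larkspur-1)
The (k+1)-th unit-bid is $29,755.
Allocation: Cinder 3, Ember 2, Larkspur 1. Every unit priced at $29,755.
Revenue = 6 × 29,755 = $178,530.

Total revenue: $178,530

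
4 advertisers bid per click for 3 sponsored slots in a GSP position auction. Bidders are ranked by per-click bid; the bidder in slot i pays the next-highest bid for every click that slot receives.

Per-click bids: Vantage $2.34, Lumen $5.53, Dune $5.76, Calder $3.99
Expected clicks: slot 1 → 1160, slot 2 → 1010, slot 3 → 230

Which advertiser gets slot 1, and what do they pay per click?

Ranked by bid: $5.76 (Dune) > $5.53 (Lumen) > $3.99 (Calder) > $2.34 (Vantage)
Slot 1 goes to the first-ranked bidder, Dune, who pays the next bid down: $5.53/click.

Dune; $5.53 per click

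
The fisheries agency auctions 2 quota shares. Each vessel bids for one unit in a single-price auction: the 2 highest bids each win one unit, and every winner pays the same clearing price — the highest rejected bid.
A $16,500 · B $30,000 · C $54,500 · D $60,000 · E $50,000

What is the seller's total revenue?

Ordering the bids: 60,000 (D), 54,500 (C), 50,000 (E), 30,000 (B), …
Winners (2 units): D, C.
First losing bid is E's $50,000, which sets the uniform price.
Total revenue = 2 × $50,000 = $100,000.

Total revenue: $100,000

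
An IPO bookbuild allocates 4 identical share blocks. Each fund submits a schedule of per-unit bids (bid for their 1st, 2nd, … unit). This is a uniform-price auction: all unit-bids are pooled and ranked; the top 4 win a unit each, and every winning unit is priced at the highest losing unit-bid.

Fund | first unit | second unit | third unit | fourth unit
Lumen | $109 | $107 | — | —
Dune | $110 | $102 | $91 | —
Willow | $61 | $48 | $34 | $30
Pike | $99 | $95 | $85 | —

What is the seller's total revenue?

Total revenue: $396

Pooled unit-bids ranked (top 4): 110 (Dune-1), 109 (Lumen-1), 107 (Lumen-2), 102 (Dune-2)
The (k+1)-th unit-bid is $99.
Allocation: Dune 2, Lumen 2. Every unit priced at $99.
Revenue = 4 × 99 = $396.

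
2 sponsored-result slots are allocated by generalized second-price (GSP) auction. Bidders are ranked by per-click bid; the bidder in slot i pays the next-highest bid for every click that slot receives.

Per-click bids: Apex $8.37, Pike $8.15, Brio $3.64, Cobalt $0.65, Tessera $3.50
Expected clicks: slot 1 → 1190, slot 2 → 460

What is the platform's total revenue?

Per-click bids in order: $8.37 (Apex) > $8.15 (Pike) > $3.64 (Brio) > …
Slot 1: Apex pays $8.15 × 1190 = $9698.50
Slot 2: Pike pays $3.64 × 460 = $1674.40
Total = $11372.90

Total revenue: $11372.90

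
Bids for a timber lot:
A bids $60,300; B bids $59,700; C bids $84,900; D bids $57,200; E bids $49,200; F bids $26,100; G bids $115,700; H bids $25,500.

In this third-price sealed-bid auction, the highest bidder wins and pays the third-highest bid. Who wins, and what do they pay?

G pays $60,300

Rule: the highest bidder wins and pays the third-highest bid.
Bids ranked: 115,700 (G) > 84,900 (C) > 60,300 (A) > 59,700 (B) > 57,200 (D) > 49,200 (E) > …
G wins; payment is bid #3 in the ranking = $60,300.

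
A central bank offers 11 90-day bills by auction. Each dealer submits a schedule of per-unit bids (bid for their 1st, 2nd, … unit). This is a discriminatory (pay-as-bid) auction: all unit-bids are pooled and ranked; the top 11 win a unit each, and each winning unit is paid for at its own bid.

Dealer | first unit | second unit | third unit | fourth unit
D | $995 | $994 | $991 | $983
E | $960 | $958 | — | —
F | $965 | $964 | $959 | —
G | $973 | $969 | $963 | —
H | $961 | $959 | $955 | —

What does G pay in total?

All unit-bids, highest first — top 11: 995 (D-1), 994 (D-2), 991 (D-3), 983 (D-4), 973 (G-1), 969 (G-2), 965 (F-1), 964 (F-2), 963 (G-3), 961 (H-1), 960 (E-1)
Next rejected bid: $959 (not a price — pay-as-bid).
G's winning unit-bids: 973 + 969 + 963 = $2,905.

G pays $2,905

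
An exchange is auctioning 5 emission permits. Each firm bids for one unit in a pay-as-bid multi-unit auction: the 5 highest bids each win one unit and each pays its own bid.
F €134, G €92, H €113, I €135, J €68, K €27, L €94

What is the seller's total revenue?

Sorting: 135 (I), 134 (F), 113 (H), 94 (L), 92 (G), 68 (J), 27 (K)
Top 5: I, F, H, L, G.
Total revenue = 135 + 134 + 113 + 94 + 92 = €568.

Total revenue: €568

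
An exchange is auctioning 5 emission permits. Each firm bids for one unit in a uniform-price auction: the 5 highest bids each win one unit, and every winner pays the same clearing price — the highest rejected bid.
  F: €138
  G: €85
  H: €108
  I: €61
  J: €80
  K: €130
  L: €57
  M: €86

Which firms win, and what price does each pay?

F, K, H, M, G; each pays €80

Bids ranked high→low: 138 (F), 130 (K), 108 (H), 86 (M), 85 (G), 80 (J), 61 (I), …
The 5 highest are F, K, H, M, G.
First losing bid is J's €80, which sets the uniform price.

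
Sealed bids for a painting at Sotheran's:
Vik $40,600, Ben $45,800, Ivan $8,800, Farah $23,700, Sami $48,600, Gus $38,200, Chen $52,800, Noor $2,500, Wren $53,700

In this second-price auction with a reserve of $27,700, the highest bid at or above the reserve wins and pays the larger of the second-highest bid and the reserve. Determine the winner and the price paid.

Wren pays $52,800

Rule: the highest bid at or above the reserve wins and pays the larger of the second-highest bid and the reserve.
Sorting bids: 53,700 (Wren) > 52,800 (Chen) > 48,600 (Sami) > 45,800 (Ben) > 40,600 (Vik) > 38,200 (Gus) > …
Wren has the top bid at or above the reserve ($53,700).
max(second-highest $52,800, reserve $27,700) = $52,800; the reserve does not bind.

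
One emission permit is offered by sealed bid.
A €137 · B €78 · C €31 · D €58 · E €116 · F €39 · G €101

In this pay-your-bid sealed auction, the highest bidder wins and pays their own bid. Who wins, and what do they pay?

Sorting bids: 137 (A) > 116 (E) > 101 (G) > 78 (B) > 58 (D) > 39 (F) > …
A is highest → pays own bid, €137.

A pays €137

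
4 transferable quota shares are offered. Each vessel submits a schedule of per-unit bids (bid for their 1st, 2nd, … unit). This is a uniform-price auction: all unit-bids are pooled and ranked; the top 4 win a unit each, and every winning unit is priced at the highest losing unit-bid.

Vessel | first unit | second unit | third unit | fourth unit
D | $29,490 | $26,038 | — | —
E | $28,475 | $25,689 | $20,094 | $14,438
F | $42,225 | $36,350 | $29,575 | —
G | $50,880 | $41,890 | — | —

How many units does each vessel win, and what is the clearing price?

All unit-bids, highest first — top 4: 50,880 (G-1), 42,225 (F-1), 41,890 (G-2), 36,350 (F-2)
The (k+1)-th unit-bid is $29,575.
Allocation: F 2, G 2.

F 2, G 2; clearing price $29,575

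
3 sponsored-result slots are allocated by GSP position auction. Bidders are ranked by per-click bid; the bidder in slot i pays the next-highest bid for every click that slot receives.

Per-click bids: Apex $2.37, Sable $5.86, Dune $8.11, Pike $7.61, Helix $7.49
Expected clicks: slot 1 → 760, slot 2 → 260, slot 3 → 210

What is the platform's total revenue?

Total revenue: $8961.60

Per-click bids in order: $8.11 (Dune) > $7.61 (Pike) > $7.49 (Helix) > $5.86 (Sable) > …
Slot 1: Dune pays $7.61 × 760 = $5783.60
Slot 2: Pike pays $7.49 × 260 = $1947.40
Slot 3: Helix pays $5.86 × 210 = $1230.60
Total = $8961.60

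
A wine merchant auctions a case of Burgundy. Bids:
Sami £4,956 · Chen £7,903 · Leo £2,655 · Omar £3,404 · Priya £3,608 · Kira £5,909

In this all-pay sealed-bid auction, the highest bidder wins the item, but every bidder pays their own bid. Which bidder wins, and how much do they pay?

All-pay sealed-bid auction: the highest bidder wins the item, but every bidder pays their own bid.
Bids in order: 7,903 (Chen) > 5,909 (Kira) > 4,956 (Sami) > 3,608 (Priya) > 3,404 (Omar) > 2,655 (Leo)
Chen wins with the top bid; all bids are sunk regardless.

Chen pays £7,903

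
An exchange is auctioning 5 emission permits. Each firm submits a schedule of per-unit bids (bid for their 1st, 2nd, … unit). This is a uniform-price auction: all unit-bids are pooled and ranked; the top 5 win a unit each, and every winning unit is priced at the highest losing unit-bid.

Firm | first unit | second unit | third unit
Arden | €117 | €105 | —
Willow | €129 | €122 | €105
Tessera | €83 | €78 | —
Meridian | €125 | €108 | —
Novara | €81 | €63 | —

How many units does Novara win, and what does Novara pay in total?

All unit-bids, highest first — top 5: 129 (Willow-1), 125 (Meridian-1), 122 (Willow-2), 117 (Arden-1), 108 (Meridian-2)
The (k+1)-th unit-bid is €105.
Novara wins 0 unit(s) at €105 each.

Novara: 0 units, pays €0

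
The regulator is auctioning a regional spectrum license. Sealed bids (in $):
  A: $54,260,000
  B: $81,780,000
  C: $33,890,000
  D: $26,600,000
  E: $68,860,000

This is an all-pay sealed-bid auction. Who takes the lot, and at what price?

B pays $81,780,000

Bids ranked: 81,780,000 (B) > 68,860,000 (E) > 54,260,000 (A) > 33,890,000 (C) > 26,600,000 (D)
B wins with the top bid; all bids are sunk regardless.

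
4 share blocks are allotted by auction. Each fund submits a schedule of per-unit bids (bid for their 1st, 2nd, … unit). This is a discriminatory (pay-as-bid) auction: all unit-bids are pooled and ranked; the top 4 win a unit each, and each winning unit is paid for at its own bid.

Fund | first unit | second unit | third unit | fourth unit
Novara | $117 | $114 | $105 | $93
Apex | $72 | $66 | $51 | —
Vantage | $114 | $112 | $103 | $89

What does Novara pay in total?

Novara pays $231

Pooled unit-bids ranked (top 4): 117 (Novara-1), 114 (Novara-2), 114 (Vantage-1), 112 (Vantage-2)
Next rejected bid: $105 (not a price — pay-as-bid).
Novara's winning unit-bids: 117 + 114 = $231.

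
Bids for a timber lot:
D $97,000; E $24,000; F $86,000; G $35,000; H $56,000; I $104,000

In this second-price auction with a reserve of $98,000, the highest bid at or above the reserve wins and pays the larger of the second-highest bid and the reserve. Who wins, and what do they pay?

Sorting bids: 104,000 (I) > 97,000 (D) > 86,000 (F) > 56,000 (H) > 35,000 (G) > 24,000 (E)
I has the top bid at or above the reserve ($104,000).
Second-highest bid $97,000 is below the reserve $98,000, so the reserve binds → payment $98,000.

I pays $98,000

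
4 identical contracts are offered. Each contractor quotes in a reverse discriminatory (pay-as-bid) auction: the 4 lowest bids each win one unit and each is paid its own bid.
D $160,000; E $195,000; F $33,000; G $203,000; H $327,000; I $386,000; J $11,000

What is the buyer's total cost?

Ordering the bids: 11,000 (J), 33,000 (F), 160,000 (D), 195,000 (E), 203,000 (G), 327,000 (H), …
Lowest 4: J, F, D, E.
Total cost = 11,000 + 33,000 + 160,000 + 195,000 = $399,000.

Total cost: $399,000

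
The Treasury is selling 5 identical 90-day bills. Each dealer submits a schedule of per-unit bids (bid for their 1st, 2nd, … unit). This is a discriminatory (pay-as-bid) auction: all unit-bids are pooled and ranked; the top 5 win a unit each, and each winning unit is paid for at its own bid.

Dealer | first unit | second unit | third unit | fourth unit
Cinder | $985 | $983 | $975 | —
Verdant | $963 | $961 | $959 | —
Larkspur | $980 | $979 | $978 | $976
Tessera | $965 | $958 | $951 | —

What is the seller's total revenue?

Merging the schedules and taking the best 5: 985 (Cinder-1), 983 (Cinder-2), 980 (Larkspur-1), 979 (Larkspur-2), 978 (Larkspur-3)
Next rejected bid: $976 (not a price — pay-as-bid).
Each winning unit pays its own bid.
Revenue = 985 + 983 + 980 + 979 + 978 = $4,905.

Total revenue: $4,905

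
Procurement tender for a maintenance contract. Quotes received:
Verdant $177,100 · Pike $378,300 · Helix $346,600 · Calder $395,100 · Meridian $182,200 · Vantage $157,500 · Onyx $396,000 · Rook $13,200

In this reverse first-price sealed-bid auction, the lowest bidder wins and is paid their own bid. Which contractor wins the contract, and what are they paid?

Rook is paid $13,200

Reverse first-price sealed-bid auction: the lowest bidder wins and is paid their own bid.
Bids in order: 13,200 (Rook) < 157,500 (Vantage) < 177,100 (Verdant) < 182,200 (Meridian) < 346,600 (Helix) < 378,300 (Pike) < …
First-price: Rook is paid what they bid, $13,200.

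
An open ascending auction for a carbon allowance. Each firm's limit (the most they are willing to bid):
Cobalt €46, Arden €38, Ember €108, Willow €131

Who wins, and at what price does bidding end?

Willow wins at €108

Limits ranked: 131 (Willow) > 108 (Ember) > 46 (Cobalt) > 38 (Arden)
Ember is the last rival to drop out, at €108; Willow remains and wins at that price.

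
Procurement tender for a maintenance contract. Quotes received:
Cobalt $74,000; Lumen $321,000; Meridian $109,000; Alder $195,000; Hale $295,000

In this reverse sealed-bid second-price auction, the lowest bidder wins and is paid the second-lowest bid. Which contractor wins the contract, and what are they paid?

Cobalt is paid $109,000

Rule: the lowest bidder wins and is paid the second-lowest bid.
Bids ranked: 74,000 (Cobalt) < 109,000 (Meridian) < 195,000 (Alder) < 295,000 (Hale) < 321,000 (Lumen)
Cobalt wins with the lowest bid; price is set by the runner-up at $109,000.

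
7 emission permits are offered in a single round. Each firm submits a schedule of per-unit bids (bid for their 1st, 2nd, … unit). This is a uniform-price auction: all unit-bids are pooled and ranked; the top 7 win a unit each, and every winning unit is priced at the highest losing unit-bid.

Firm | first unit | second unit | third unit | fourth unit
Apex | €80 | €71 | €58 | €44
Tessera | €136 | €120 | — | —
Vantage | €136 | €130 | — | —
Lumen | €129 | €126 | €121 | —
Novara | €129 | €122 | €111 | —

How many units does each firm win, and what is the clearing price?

Lumen 2, Novara 2, Tessera 1, Vantage 2; clearing price €121

Merging the schedules and taking the best 7: 136 (Tessera-1), 136 (Vantage-1), 130 (Vantage-2), 129 (Lumen-1), 129 (Novara-1), 126 (Lumen-2), 122 (Novara-2)
First bid not allocated: €121.
Allocation: Lumen 2, Novara 2, Tessera 1, Vantage 2.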